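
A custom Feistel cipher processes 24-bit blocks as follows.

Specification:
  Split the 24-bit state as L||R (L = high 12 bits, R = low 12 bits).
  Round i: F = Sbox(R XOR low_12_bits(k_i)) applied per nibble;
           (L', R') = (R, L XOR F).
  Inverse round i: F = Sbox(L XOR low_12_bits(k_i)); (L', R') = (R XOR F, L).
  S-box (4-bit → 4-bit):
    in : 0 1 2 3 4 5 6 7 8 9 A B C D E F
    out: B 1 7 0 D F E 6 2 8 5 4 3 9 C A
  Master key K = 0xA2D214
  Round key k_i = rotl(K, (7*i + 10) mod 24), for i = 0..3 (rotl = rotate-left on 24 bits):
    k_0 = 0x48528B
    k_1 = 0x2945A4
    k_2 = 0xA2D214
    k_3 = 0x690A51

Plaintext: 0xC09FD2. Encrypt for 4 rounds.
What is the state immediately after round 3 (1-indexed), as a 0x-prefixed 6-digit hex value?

s_0 = plaintext = 0xC09FD2
s_1 = Round(s_0, k_0) = 0xFD25F1
s_2 = Round(s_1, k_1) = 0x5F142D
s_3 = Round(s_2, k_2) = 0x42DBF9
s_4 = Round(s_3, k_3) = 0xBF957F

0x42DBF9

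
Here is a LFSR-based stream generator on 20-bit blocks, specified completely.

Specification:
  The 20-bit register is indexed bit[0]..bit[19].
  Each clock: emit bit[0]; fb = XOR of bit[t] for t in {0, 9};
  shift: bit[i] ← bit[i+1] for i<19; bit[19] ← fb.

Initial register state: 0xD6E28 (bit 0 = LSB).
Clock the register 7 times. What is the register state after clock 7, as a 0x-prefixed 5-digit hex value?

0x3FADC

reg_0 = 0xD6E28
clock 1: out=0, reg = 0xEB714
clock 2: out=0, reg = 0xF5B8A
clock 3: out=0, reg = 0xFADC5
clock 4: out=1, reg = 0xFD6E2
clock 5: out=0, reg = 0xFEB71
clock 6: out=1, reg = 0x7F5B8
clock 7: out=0, reg = 0x3FADC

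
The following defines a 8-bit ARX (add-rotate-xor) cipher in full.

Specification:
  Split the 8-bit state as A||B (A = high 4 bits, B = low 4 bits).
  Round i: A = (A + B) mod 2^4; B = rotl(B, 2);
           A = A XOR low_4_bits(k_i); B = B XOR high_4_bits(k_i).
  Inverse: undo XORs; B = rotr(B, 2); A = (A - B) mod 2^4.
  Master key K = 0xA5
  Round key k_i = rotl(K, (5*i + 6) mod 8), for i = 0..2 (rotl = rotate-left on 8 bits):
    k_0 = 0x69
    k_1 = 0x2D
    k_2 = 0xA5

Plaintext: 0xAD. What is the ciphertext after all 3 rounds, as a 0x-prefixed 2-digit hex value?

s_0 = plaintext = 0xAD
s_1 = Round(s_0, k_0) = 0xE1
s_2 = Round(s_1, k_1) = 0x26
s_3 = Round(s_2, k_2) = 0xD3

0xD3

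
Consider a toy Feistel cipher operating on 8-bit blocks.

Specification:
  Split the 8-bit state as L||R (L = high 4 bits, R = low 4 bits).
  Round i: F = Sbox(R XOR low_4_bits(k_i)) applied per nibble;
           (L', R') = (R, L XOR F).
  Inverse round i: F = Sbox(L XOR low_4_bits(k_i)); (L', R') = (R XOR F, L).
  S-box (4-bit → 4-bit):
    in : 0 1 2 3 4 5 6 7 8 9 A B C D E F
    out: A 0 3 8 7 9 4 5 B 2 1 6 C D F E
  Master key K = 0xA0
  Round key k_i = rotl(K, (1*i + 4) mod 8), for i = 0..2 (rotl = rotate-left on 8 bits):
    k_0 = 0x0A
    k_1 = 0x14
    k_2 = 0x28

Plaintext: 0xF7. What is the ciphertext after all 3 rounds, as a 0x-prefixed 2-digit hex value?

0x34

s_0 = plaintext = 0xF7
s_1 = Round(s_0, k_0) = 0x72
s_2 = Round(s_1, k_1) = 0x23
s_3 = Round(s_2, k_2) = 0x34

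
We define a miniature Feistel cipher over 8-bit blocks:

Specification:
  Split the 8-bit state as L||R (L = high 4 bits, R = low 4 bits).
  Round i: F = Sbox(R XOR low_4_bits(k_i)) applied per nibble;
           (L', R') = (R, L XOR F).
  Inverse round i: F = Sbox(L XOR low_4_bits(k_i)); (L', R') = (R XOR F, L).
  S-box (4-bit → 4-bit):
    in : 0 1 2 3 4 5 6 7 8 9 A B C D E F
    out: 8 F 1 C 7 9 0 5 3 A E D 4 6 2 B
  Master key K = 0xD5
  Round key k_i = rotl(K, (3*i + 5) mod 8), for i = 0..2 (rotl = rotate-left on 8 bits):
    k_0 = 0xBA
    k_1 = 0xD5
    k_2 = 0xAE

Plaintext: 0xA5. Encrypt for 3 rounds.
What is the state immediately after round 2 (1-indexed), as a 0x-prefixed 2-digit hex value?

s_0 = plaintext = 0xA5
s_1 = Round(s_0, k_0) = 0x51
s_2 = Round(s_1, k_1) = 0x12
s_3 = Round(s_2, k_2) = 0x25

0x12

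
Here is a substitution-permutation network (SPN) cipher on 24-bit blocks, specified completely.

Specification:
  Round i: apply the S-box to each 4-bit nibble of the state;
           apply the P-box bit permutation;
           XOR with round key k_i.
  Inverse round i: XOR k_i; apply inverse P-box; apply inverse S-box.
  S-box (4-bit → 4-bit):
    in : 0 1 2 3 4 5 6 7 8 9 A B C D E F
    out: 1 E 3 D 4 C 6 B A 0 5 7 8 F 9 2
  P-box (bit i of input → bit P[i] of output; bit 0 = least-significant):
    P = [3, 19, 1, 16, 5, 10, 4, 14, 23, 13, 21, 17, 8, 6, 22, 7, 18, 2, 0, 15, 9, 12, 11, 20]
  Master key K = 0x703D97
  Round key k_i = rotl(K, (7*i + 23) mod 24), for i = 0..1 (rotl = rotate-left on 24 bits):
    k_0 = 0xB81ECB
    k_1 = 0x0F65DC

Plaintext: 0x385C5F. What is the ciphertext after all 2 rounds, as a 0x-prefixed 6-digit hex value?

s_0 = plaintext = 0x385C5F
s_1 = Round(s_0, k_0) = 0xE2D45F
s_2 = Round(s_1, k_1) = 0x732608

0x732608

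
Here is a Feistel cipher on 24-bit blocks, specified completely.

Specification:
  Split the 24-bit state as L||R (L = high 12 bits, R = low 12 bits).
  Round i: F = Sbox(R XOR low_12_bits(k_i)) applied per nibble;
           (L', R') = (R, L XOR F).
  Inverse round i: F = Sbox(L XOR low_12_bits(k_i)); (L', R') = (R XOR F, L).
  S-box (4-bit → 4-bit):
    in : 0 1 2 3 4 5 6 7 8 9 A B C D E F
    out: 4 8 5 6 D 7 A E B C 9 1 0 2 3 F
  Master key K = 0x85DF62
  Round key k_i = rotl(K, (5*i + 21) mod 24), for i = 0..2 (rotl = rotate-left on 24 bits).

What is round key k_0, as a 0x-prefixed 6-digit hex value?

0x50BBEC

K = 0x85DF62
k_0 = rotl(K, (5*0+21) mod 24) = rotl(K, 21) = 0x50BBEC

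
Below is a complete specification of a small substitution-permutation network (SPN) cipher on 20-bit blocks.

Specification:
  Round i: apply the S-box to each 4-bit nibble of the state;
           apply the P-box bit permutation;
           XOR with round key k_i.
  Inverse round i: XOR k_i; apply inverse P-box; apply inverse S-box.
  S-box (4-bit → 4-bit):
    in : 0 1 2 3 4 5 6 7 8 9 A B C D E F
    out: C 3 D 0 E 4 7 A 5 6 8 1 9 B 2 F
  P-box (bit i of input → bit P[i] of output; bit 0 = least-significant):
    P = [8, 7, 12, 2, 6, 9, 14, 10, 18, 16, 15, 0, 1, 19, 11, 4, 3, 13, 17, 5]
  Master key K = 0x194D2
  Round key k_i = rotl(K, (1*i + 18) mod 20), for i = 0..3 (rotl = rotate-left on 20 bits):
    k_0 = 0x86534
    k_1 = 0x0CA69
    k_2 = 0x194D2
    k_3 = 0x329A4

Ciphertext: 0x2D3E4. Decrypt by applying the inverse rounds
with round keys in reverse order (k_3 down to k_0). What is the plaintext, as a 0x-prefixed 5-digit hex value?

s_0 = ciphertext = 0x2D3E4
s_1 = InvRound(s_0, k_3) = 0xE5965
s_2 = InvRound(s_1, k_2) = 0x0FF0D
s_3 = InvRound(s_2, k_1) = 0x733C2
s_4 = InvRound(s_3, k_0) = 0x0D1F4

0x0D1F4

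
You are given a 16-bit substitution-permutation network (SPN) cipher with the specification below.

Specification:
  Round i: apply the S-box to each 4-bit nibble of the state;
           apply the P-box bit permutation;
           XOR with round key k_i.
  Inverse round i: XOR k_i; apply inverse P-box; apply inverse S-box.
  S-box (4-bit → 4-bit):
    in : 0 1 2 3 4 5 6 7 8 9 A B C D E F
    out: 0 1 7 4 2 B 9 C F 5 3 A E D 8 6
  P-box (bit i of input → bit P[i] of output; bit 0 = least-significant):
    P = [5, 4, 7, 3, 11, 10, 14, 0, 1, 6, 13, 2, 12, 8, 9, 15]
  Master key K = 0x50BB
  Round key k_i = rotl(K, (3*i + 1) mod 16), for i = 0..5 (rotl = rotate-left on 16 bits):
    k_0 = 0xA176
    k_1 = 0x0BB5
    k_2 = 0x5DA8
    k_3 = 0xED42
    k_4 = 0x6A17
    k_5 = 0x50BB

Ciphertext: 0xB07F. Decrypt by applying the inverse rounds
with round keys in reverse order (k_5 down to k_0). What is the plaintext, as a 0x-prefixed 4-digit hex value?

s_0 = ciphertext = 0xB07F
s_1 = InvRound(s_0, k_5) = 0xEC33
s_2 = InvRound(s_1, k_4) = 0x7E41
s_3 = InvRound(s_2, k_3) = 0x81E0
s_4 = InvRound(s_3, k_2) = 0x642E
s_5 = InvRound(s_4, k_1) = 0xF98C
s_6 = InvRound(s_5, k_0) = 0x1A98

0x1A98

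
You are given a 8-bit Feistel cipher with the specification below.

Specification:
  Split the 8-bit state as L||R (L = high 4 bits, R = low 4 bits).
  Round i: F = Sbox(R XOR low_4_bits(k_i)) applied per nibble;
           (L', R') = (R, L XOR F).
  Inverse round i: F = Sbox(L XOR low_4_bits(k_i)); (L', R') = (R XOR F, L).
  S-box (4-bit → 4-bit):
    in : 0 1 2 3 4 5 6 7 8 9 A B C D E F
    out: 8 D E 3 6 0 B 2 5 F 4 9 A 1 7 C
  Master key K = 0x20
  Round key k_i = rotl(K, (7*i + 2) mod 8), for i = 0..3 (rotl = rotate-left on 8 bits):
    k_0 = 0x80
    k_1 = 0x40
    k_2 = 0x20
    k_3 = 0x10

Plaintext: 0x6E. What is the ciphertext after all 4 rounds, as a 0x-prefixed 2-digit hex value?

s_0 = plaintext = 0x6E
s_1 = Round(s_0, k_0) = 0xE1
s_2 = Round(s_1, k_1) = 0x13
s_3 = Round(s_2, k_2) = 0x32
s_4 = Round(s_3, k_3) = 0x2D

0x2D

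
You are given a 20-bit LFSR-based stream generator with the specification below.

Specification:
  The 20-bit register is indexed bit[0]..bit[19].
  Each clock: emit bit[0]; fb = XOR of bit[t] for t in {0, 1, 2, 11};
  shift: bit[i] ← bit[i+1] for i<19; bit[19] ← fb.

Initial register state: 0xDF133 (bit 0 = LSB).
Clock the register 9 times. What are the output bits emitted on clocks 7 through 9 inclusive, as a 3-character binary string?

001

reg_0 = 0xDF133
clock 1: out=1, reg = 0x6F899
clock 2: out=1, reg = 0x37C4C
clock 3: out=0, reg = 0x1BE26
clock 4: out=0, reg = 0x8DF13
clock 5: out=1, reg = 0xC6F89
clock 6: out=1, reg = 0x637C4
clock 7: out=0, reg = 0xB1BE2
clock 8: out=0, reg = 0x58DF1
clock 9: out=1, reg = 0x2C6F8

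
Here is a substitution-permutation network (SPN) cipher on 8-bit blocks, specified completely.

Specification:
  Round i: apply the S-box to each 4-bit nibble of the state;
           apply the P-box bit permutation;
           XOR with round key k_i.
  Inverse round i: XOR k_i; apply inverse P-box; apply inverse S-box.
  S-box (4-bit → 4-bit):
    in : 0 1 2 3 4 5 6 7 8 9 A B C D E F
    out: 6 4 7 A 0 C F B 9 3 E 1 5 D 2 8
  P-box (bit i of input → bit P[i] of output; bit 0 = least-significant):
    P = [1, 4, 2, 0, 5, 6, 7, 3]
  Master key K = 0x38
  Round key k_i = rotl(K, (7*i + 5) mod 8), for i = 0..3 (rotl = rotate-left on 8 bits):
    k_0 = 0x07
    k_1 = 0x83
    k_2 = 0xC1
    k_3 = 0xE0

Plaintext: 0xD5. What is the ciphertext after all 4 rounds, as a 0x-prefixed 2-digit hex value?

0x7A

s_0 = plaintext = 0xD5
s_1 = Round(s_0, k_0) = 0xAA
s_2 = Round(s_1, k_1) = 0x5E
s_3 = Round(s_2, k_2) = 0x59
s_4 = Round(s_3, k_3) = 0x7A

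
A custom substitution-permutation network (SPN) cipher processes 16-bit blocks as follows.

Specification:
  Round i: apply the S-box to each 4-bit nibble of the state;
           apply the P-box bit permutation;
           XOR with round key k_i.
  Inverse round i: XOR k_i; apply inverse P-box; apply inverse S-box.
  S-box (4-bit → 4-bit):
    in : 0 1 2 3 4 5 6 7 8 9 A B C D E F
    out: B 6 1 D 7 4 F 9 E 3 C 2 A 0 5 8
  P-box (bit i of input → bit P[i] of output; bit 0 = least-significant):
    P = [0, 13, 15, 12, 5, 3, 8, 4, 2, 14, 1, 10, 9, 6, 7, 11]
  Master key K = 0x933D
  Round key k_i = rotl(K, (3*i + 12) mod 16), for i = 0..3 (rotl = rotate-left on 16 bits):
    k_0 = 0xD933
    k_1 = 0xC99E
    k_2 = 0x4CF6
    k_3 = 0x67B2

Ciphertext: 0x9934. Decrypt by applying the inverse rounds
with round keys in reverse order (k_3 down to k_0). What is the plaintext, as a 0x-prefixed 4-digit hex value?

s_0 = ciphertext = 0x9934
s_1 = InvRound(s_0, k_3) = 0x36D8
s_2 = InvRound(s_1, k_2) = 0x749C
s_3 = InvRound(s_2, k_1) = 0xFA58
s_4 = InvRound(s_3, k_0) = 0x9549

0x9549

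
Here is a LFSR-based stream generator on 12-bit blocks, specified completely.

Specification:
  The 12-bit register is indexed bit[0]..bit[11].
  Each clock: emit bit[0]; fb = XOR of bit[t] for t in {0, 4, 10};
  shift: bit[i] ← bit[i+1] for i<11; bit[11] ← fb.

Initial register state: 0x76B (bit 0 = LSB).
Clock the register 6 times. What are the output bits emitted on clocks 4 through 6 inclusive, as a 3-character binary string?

reg_0 = 0x76B
clock 1: out=1, reg = 0x3B5
clock 2: out=1, reg = 0x1DA
clock 3: out=0, reg = 0x8ED
clock 4: out=1, reg = 0xC76
clock 5: out=0, reg = 0x63B
clock 6: out=1, reg = 0xB1D

101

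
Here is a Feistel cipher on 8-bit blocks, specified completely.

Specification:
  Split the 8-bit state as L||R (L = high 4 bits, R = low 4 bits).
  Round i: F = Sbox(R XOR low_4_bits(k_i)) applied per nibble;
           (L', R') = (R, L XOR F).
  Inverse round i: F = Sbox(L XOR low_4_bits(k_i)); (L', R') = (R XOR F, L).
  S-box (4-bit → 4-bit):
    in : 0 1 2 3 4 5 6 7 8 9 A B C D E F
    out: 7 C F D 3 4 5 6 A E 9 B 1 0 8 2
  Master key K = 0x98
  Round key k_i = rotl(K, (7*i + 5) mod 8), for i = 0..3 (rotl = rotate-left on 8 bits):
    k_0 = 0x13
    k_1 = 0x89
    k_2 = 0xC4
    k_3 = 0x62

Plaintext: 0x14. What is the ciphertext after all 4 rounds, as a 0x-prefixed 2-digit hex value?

s_0 = plaintext = 0x14
s_1 = Round(s_0, k_0) = 0x47
s_2 = Round(s_1, k_1) = 0x7C
s_3 = Round(s_2, k_2) = 0xCD
s_4 = Round(s_3, k_3) = 0xDE

0xDE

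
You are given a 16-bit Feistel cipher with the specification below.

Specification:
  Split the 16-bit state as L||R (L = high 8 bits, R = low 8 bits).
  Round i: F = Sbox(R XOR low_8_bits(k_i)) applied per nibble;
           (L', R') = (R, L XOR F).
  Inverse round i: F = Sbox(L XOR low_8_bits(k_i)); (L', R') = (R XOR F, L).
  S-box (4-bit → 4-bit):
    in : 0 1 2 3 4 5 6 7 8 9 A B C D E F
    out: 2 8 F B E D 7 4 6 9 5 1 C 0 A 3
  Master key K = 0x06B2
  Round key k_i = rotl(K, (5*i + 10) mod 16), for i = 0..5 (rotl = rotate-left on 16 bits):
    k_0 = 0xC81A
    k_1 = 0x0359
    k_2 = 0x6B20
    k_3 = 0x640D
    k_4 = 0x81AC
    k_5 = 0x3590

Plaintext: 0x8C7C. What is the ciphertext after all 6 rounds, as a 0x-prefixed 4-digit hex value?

0xB3D8

s_0 = plaintext = 0x8C7C
s_1 = Round(s_0, k_0) = 0x7CFB
s_2 = Round(s_1, k_1) = 0xFB23
s_3 = Round(s_2, k_2) = 0x23D0
s_4 = Round(s_3, k_3) = 0xD023
s_5 = Round(s_4, k_4) = 0x23B3
s_6 = Round(s_5, k_5) = 0xB3D8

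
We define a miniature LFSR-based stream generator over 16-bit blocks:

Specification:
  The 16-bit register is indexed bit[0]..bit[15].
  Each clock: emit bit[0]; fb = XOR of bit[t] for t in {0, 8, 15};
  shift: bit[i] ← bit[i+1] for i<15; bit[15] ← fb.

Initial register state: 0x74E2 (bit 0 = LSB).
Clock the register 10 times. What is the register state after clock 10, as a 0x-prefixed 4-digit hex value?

reg_0 = 0x74E2
clock 1: out=0, reg = 0x3A71
clock 2: out=1, reg = 0x9D38
clock 3: out=0, reg = 0x4E9C
clock 4: out=0, reg = 0x274E
clock 5: out=0, reg = 0x93A7
clock 6: out=1, reg = 0xC9D3
clock 7: out=1, reg = 0xE4E9
clock 8: out=1, reg = 0x7274
clock 9: out=0, reg = 0x393A
clock 10: out=0, reg = 0x9C9D

0x9C9D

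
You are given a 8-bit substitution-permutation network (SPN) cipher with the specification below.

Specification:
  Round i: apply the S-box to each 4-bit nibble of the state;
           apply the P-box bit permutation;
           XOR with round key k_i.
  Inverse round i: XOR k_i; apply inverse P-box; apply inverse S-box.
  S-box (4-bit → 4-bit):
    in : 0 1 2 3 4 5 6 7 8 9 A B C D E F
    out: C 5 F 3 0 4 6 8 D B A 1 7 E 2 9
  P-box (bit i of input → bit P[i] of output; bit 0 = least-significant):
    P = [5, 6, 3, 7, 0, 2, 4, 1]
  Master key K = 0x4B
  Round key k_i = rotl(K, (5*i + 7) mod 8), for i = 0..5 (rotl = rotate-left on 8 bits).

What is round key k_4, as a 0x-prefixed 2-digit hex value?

K = 0x4B
k_0 = rotl(K, (5*0+7) mod 8) = rotl(K, 7) = 0xA5
k_1 = rotl(K, (5*1+7) mod 8) = rotl(K, 4) = 0xB4
k_2 = rotl(K, (5*2+7) mod 8) = rotl(K, 1) = 0x96
k_3 = rotl(K, (5*3+7) mod 8) = rotl(K, 6) = 0xD2
k_4 = rotl(K, (5*4+7) mod 8) = rotl(K, 3) = 0x5A

0x5A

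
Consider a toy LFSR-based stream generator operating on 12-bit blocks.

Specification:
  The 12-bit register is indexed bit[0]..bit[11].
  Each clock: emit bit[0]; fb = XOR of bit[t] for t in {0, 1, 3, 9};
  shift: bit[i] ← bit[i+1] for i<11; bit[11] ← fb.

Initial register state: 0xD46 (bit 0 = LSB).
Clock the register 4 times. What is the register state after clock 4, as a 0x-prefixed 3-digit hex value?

0x3D4

reg_0 = 0xD46
clock 1: out=0, reg = 0xEA3
clock 2: out=1, reg = 0xF51
clock 3: out=1, reg = 0x7A8
clock 4: out=0, reg = 0x3D4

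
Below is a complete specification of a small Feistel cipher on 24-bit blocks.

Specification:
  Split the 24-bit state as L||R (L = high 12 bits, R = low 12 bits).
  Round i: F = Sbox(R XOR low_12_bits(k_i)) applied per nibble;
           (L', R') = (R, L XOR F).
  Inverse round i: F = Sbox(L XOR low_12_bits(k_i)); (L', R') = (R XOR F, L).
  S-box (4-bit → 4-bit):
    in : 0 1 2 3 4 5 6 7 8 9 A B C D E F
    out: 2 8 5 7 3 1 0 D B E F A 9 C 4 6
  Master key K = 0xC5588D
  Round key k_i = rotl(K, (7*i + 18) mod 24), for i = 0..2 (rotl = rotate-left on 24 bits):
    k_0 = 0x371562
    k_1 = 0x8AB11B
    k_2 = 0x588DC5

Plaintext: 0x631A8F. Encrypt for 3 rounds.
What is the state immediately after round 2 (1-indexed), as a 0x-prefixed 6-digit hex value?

s_0 = plaintext = 0x631A8F
s_1 = Round(s_0, k_0) = 0xA8F07D
s_2 = Round(s_1, k_1) = 0x07D28F
s_3 = Round(s_2, k_2) = 0x28F642

0x07D28F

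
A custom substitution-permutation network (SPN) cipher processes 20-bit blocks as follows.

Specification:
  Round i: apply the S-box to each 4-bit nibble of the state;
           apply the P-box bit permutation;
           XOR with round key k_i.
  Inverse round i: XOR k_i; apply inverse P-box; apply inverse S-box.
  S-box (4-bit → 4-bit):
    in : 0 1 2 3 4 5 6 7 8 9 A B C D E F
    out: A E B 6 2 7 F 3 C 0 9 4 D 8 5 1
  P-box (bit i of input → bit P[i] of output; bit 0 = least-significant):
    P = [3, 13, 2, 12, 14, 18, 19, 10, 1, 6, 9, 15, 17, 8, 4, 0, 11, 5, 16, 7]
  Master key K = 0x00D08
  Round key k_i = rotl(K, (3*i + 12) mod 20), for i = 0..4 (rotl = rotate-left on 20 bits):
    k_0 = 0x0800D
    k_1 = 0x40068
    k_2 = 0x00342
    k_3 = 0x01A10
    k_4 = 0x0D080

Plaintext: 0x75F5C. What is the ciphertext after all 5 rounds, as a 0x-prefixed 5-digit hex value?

0xD39FE

s_0 = plaintext = 0x75F5C
s_1 = Round(s_0, k_0) = 0xED933
s_2 = Round(s_1, k_1) = 0x9286D
s_3 = Round(s_2, k_2) = 0xED443
s_4 = Round(s_3, k_3) = 0x53255
s_5 = Round(s_4, k_4) = 0xD39FE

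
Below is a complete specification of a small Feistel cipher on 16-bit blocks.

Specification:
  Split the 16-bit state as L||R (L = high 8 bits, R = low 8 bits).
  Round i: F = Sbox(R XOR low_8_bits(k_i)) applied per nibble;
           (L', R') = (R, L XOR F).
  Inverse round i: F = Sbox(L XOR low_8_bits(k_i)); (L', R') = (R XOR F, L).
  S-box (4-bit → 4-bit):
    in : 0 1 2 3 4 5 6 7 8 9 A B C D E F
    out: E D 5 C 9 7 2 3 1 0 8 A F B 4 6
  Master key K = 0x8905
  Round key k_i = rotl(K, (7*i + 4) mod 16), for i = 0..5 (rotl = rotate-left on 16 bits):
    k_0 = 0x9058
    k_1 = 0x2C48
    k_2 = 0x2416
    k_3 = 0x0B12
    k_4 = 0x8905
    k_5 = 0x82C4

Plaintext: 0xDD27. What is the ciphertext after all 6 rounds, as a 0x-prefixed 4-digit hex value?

s_0 = plaintext = 0xDD27
s_1 = Round(s_0, k_0) = 0x27EB
s_2 = Round(s_1, k_1) = 0xEBAB
s_3 = Round(s_2, k_2) = 0xAB40
s_4 = Round(s_3, k_3) = 0x40DE
s_5 = Round(s_4, k_4) = 0xDEFA
s_6 = Round(s_5, k_5) = 0xFA1A

0xFA1A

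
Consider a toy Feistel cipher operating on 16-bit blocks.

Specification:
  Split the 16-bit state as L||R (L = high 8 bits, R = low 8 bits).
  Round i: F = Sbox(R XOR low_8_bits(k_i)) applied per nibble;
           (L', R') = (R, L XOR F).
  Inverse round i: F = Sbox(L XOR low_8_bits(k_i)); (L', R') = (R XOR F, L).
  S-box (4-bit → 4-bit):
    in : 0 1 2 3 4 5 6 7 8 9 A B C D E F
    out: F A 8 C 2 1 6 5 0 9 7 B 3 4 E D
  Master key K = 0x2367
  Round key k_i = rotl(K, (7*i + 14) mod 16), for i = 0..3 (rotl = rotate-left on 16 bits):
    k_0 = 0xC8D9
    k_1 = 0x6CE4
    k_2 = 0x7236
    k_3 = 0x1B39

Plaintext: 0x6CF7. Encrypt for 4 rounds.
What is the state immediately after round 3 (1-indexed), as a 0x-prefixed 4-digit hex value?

0x0127

s_0 = plaintext = 0x6CF7
s_1 = Round(s_0, k_0) = 0xF7E2
s_2 = Round(s_1, k_1) = 0xE201
s_3 = Round(s_2, k_2) = 0x0127
s_4 = Round(s_3, k_3) = 0x27AF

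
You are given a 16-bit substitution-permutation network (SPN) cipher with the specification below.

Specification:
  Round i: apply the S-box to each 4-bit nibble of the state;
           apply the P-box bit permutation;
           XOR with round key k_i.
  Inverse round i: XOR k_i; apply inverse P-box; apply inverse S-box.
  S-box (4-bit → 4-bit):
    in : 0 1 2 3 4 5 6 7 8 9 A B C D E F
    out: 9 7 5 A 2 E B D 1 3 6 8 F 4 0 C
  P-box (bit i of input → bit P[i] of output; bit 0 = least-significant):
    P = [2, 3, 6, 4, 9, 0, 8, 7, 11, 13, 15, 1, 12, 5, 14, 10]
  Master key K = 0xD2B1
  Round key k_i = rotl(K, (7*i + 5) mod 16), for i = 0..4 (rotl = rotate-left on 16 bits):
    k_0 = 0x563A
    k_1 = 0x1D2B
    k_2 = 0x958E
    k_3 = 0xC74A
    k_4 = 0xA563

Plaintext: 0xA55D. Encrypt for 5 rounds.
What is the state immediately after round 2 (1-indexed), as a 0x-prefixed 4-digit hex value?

0x9025

s_0 = plaintext = 0xA55D
s_1 = Round(s_0, k_0) = 0xB7D9
s_2 = Round(s_1, k_1) = 0x9025
s_3 = Round(s_2, k_2) = 0x8EF4
s_4 = Round(s_3, k_3) = 0xD6C2
s_5 = Round(s_4, k_4) = 0xCEA4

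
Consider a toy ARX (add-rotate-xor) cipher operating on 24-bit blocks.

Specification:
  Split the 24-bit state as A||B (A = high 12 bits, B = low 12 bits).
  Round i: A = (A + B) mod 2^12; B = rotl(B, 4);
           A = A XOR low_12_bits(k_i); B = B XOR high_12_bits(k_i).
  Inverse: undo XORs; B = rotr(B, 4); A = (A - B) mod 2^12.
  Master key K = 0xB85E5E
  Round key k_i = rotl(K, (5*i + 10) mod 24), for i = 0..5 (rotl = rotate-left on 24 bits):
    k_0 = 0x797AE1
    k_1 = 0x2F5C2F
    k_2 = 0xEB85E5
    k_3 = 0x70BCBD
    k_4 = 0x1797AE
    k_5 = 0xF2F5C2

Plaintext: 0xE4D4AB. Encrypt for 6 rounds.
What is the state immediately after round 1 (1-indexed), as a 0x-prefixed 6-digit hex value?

s_0 = plaintext = 0xE4D4AB
s_1 = Round(s_0, k_0) = 0x819D23
s_2 = Round(s_1, k_1) = 0x9130C8
s_3 = Round(s_2, k_2) = 0xC3E238
s_4 = Round(s_3, k_3) = 0x2CB489
s_5 = Round(s_4, k_4) = 0x0FA9ED
s_6 = Round(s_5, k_5) = 0xF251F6

0x819D23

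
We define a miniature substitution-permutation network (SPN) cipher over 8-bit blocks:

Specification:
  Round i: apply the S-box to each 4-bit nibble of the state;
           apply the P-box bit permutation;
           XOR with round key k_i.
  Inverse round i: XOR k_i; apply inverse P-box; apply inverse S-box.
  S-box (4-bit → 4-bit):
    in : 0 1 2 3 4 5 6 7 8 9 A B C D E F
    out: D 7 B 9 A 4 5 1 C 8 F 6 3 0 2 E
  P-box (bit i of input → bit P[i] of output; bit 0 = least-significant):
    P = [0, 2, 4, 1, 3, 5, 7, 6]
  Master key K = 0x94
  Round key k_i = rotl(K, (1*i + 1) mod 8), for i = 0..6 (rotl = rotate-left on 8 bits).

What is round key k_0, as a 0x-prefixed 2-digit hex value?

0x29

K = 0x94
k_0 = rotl(K, (1*0+1) mod 8) = rotl(K, 1) = 0x29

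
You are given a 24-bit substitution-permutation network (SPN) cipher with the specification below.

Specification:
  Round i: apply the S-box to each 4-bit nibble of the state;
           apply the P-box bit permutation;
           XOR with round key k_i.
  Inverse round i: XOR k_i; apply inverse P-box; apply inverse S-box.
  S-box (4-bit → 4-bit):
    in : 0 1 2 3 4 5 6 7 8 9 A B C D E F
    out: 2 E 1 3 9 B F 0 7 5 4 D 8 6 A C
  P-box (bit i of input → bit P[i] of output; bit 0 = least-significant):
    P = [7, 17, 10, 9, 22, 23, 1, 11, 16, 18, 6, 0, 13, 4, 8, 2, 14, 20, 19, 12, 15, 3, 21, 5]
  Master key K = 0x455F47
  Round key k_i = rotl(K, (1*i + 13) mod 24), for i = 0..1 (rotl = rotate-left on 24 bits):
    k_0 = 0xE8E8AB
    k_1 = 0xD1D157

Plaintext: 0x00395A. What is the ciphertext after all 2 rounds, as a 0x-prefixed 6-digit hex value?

s_0 = plaintext = 0x00395A
s_1 = Round(s_0, k_0) = 0x39C4F3
s_2 = Round(s_1, k_1) = 0xDA19D8

0xDA19D8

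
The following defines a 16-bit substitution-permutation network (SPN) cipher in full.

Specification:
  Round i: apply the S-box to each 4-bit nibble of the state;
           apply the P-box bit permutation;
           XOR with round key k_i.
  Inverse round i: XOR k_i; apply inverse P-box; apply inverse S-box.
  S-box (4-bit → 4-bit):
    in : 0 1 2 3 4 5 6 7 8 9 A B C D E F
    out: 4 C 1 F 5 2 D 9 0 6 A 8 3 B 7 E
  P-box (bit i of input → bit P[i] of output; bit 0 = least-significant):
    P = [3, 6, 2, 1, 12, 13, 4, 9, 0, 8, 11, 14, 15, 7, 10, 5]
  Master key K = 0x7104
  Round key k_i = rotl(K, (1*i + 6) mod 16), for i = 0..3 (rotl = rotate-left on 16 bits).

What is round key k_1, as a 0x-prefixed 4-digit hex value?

0x8238

K = 0x7104
k_0 = rotl(K, (1*0+6) mod 16) = rotl(K, 6) = 0x411C
k_1 = rotl(K, (1*1+6) mod 16) = rotl(K, 7) = 0x8238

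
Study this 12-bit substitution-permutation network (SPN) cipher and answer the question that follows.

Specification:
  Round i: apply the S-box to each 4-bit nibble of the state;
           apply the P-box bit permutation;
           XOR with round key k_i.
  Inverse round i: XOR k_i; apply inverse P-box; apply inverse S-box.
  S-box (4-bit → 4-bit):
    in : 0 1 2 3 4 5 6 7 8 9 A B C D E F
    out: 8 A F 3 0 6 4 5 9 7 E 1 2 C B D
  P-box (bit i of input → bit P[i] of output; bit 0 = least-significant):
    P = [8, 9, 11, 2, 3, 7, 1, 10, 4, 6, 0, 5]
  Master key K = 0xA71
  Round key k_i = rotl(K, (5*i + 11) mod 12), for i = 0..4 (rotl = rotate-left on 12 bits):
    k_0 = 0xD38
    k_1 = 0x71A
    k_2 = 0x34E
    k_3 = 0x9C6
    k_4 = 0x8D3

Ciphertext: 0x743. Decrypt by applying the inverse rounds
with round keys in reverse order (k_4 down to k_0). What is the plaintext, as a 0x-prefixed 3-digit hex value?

s_0 = ciphertext = 0x743
s_1 = InvRound(s_0, k_4) = 0xB19
s_2 = InvRound(s_1, k_3) = 0x991
s_3 = InvRound(s_2, k_2) = 0x99A
s_4 = InvRound(s_3, k_1) = 0x415
s_5 = InvRound(s_4, k_0) = 0xDBF

0xDBF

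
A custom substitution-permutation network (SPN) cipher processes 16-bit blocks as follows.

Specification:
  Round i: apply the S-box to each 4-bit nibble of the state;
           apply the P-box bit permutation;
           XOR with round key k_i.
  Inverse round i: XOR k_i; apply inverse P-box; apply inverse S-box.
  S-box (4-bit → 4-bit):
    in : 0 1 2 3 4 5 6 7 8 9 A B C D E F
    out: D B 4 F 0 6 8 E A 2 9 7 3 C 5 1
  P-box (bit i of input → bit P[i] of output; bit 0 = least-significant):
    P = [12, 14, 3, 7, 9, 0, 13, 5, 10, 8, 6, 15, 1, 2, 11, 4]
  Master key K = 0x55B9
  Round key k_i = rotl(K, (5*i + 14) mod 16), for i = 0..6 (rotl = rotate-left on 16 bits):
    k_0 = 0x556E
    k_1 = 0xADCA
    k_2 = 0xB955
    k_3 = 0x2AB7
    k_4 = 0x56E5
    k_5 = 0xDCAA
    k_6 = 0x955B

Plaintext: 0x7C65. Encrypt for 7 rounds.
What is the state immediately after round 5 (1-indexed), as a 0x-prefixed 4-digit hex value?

0x1E1A

s_0 = plaintext = 0x7C65
s_1 = Round(s_0, k_0) = 0x1852
s_2 = Round(s_1, k_1) = 0x0CD5
s_3 = Round(s_2, k_2) = 0xD46F
s_4 = Round(s_3, k_3) = 0x3287
s_5 = Round(s_4, k_4) = 0x1E1A
s_6 = Round(s_5, k_5) = 0xCA5D
s_7 = Round(s_6, k_6) = 0x31D4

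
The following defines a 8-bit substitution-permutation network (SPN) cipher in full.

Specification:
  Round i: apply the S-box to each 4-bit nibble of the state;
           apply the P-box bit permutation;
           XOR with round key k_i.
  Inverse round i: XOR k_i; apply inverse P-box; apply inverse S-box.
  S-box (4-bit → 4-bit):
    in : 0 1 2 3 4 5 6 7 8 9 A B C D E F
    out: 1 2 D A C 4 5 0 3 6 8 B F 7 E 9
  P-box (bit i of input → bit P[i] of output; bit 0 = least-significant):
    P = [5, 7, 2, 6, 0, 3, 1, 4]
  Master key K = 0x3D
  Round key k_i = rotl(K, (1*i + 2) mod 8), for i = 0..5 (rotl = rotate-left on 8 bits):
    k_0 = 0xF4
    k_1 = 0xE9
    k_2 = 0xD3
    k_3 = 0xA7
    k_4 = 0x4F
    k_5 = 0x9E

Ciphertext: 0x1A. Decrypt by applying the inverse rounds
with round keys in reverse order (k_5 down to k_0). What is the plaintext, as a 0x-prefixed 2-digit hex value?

s_0 = ciphertext = 0x1A
s_1 = InvRound(s_0, k_5) = 0x79
s_2 = InvRound(s_1, k_4) = 0x46
s_3 = InvRound(s_2, k_3) = 0x0B
s_4 = InvRound(s_3, k_2) = 0x33
s_5 = InvRound(s_4, k_1) = 0xE3
s_6 = InvRound(s_5, k_0) = 0x25

0x25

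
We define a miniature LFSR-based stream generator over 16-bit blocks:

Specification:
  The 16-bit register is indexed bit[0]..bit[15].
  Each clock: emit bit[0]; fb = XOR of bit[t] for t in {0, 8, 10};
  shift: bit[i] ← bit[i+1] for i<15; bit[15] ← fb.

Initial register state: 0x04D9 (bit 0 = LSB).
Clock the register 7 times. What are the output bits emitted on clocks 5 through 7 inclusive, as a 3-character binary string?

101

reg_0 = 0x04D9
clock 1: out=1, reg = 0x026C
clock 2: out=0, reg = 0x0136
clock 3: out=0, reg = 0x809B
clock 4: out=1, reg = 0xC04D
clock 5: out=1, reg = 0xE026
clock 6: out=0, reg = 0x7013
clock 7: out=1, reg = 0xB809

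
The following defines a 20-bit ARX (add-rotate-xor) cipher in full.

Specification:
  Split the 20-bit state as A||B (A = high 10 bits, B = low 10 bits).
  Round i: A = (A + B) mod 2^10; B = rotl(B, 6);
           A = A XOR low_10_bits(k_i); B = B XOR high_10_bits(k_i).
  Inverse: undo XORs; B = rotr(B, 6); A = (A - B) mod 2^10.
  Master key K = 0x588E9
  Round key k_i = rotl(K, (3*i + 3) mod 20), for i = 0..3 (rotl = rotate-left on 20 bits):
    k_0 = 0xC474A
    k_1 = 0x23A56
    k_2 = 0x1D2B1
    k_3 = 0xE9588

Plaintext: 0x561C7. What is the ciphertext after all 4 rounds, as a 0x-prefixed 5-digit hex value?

0x4E529

s_0 = plaintext = 0x561C7
s_1 = Round(s_0, k_0) = 0x156CD
s_2 = Round(s_1, k_1) = 0x5D3E2
s_3 = Round(s_2, k_2) = 0xF9CCA
s_4 = Round(s_3, k_3) = 0x4E529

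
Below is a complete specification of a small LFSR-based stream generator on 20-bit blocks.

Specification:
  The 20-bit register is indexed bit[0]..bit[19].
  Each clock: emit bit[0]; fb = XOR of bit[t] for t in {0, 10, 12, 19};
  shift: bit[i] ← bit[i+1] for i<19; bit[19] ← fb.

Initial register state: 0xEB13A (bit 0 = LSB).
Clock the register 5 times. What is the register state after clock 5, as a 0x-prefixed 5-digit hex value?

reg_0 = 0xEB13A
clock 1: out=0, reg = 0x7589D
clock 2: out=1, reg = 0x3AC4E
clock 3: out=0, reg = 0x9D627
clock 4: out=1, reg = 0x4EB13
clock 5: out=1, reg = 0xA7589

0xA7589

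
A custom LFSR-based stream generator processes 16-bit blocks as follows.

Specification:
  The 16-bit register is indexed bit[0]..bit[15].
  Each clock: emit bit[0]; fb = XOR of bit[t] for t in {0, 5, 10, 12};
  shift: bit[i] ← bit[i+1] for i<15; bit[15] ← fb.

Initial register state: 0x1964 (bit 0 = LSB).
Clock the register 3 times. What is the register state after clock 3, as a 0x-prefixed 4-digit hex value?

reg_0 = 0x1964
clock 1: out=0, reg = 0x0CB2
clock 2: out=0, reg = 0x0659
clock 3: out=1, reg = 0x032C

0x032C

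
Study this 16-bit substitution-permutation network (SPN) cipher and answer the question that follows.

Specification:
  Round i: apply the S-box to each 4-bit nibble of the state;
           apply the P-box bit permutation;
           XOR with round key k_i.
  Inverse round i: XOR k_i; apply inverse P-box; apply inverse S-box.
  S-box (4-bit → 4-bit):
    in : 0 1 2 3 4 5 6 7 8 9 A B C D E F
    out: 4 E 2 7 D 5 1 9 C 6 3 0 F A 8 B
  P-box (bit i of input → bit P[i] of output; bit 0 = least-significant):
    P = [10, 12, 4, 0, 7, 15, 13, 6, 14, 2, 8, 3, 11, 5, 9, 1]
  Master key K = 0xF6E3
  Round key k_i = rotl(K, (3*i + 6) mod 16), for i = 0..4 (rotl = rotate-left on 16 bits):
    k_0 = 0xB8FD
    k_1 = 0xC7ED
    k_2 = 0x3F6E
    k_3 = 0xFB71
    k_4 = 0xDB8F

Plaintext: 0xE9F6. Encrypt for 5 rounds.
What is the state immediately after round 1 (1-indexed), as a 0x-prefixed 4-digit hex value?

0x3D3B

s_0 = plaintext = 0xE9F6
s_1 = Round(s_0, k_0) = 0x3D3B
s_2 = Round(s_1, k_1) = 0x6D41
s_3 = Round(s_2, k_2) = 0x07B3
s_4 = Round(s_3, k_3) = 0xAD69
s_5 = Round(s_4, k_4) = 0xC333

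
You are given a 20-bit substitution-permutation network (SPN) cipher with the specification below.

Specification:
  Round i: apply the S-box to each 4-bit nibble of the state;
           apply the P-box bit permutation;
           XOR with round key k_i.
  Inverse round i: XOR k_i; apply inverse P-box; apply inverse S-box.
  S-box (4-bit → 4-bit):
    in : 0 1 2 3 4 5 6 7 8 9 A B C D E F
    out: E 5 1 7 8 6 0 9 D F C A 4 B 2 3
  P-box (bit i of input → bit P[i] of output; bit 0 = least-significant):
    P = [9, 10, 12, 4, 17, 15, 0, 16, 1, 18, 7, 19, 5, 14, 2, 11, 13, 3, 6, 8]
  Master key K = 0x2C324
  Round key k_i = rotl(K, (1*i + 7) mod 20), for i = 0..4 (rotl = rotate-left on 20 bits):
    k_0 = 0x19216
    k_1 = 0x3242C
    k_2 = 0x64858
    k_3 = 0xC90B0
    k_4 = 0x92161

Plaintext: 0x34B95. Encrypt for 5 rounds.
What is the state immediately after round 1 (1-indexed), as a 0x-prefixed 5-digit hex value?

0xE2E5F

s_0 = plaintext = 0x34B95
s_1 = Round(s_0, k_0) = 0xE2E5F
s_2 = Round(s_1, k_1) = 0x7A205
s_3 = Round(s_2, k_2) = 0x7F55F
s_4 = Round(s_3, k_3) = 0x87711
s_5 = Round(s_4, k_4) = 0x31A02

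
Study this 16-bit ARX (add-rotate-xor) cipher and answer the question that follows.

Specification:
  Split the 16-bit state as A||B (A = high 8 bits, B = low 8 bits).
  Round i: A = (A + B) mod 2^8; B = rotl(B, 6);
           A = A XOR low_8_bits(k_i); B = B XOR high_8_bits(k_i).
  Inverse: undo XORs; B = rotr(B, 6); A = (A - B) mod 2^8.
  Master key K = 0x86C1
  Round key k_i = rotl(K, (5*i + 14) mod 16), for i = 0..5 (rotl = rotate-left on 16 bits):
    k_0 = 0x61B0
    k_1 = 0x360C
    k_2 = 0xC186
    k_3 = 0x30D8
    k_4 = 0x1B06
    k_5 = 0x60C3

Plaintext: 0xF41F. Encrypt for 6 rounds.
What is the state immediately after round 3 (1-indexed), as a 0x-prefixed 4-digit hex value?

s_0 = plaintext = 0xF41F
s_1 = Round(s_0, k_0) = 0xA3A6
s_2 = Round(s_1, k_1) = 0x459F
s_3 = Round(s_2, k_2) = 0x6226
s_4 = Round(s_3, k_3) = 0x50B9
s_5 = Round(s_4, k_4) = 0x0F75
s_6 = Round(s_5, k_5) = 0x473D

0x6226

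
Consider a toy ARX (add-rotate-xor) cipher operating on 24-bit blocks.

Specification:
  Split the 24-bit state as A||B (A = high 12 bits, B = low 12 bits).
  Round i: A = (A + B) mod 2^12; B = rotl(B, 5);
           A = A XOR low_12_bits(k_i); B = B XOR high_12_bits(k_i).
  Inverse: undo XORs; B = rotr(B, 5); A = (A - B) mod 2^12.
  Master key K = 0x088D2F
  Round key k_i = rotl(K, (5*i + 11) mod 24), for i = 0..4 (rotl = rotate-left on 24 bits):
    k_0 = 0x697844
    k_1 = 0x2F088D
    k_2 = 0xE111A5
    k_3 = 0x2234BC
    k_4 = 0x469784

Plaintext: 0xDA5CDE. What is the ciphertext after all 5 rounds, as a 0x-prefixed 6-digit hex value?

0x463EDC

s_0 = plaintext = 0xDA5CDE
s_1 = Round(s_0, k_0) = 0x2C7D4E
s_2 = Round(s_1, k_1) = 0x898B2A
s_3 = Round(s_2, k_2) = 0x267B47
s_4 = Round(s_3, k_3) = 0x912AD5
s_5 = Round(s_4, k_4) = 0x463EDC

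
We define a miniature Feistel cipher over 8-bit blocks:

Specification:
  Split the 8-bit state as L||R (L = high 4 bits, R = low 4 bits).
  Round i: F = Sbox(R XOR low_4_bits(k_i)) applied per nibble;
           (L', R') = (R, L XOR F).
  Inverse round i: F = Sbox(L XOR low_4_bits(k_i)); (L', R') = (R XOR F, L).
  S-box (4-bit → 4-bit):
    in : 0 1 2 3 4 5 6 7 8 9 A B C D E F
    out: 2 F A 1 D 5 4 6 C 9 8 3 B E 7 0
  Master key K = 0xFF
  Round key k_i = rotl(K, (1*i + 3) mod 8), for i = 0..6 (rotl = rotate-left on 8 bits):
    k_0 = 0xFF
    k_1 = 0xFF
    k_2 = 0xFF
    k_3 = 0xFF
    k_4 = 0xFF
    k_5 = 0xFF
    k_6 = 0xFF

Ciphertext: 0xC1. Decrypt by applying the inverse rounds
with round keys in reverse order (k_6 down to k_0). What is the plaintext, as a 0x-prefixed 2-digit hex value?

s_0 = ciphertext = 0xC1
s_1 = InvRound(s_0, k_6) = 0x0C
s_2 = InvRound(s_1, k_5) = 0xC0
s_3 = InvRound(s_2, k_4) = 0x1C
s_4 = InvRound(s_3, k_3) = 0xB1
s_5 = InvRound(s_4, k_2) = 0xCB
s_6 = InvRound(s_5, k_1) = 0xAC
s_7 = InvRound(s_6, k_0) = 0x9A

0x9A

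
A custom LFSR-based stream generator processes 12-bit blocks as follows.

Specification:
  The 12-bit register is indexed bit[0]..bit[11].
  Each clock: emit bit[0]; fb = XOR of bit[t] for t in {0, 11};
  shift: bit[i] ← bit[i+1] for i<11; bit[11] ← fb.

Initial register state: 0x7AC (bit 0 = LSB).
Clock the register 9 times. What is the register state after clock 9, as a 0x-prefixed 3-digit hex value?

reg_0 = 0x7AC
clock 1: out=0, reg = 0x3D6
clock 2: out=0, reg = 0x1EB
clock 3: out=1, reg = 0x8F5
clock 4: out=1, reg = 0x47A
clock 5: out=0, reg = 0x23D
clock 6: out=1, reg = 0x91E
clock 7: out=0, reg = 0xC8F
clock 8: out=1, reg = 0x647
clock 9: out=1, reg = 0xB23

0xB23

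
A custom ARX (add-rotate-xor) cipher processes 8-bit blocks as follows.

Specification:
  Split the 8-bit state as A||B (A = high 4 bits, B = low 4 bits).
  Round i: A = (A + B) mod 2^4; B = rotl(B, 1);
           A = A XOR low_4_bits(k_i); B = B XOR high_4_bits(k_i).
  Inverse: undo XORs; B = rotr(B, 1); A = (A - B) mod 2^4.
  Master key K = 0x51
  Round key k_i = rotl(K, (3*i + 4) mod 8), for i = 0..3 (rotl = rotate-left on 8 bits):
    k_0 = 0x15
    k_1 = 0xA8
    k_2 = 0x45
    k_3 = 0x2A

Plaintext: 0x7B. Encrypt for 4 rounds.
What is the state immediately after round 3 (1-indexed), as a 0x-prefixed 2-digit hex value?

s_0 = plaintext = 0x7B
s_1 = Round(s_0, k_0) = 0x76
s_2 = Round(s_1, k_1) = 0x56
s_3 = Round(s_2, k_2) = 0xE8
s_4 = Round(s_3, k_3) = 0xC3

0xE8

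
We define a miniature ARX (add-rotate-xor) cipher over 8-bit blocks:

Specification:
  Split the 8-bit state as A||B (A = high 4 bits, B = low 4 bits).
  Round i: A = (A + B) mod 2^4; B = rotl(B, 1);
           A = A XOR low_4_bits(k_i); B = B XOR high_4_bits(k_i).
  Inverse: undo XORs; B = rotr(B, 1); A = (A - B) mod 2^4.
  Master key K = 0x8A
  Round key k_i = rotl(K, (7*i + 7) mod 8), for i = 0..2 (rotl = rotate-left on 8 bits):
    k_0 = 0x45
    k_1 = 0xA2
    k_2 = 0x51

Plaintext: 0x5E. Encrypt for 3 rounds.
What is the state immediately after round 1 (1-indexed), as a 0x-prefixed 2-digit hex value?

0x69

s_0 = plaintext = 0x5E
s_1 = Round(s_0, k_0) = 0x69
s_2 = Round(s_1, k_1) = 0xD9
s_3 = Round(s_2, k_2) = 0x76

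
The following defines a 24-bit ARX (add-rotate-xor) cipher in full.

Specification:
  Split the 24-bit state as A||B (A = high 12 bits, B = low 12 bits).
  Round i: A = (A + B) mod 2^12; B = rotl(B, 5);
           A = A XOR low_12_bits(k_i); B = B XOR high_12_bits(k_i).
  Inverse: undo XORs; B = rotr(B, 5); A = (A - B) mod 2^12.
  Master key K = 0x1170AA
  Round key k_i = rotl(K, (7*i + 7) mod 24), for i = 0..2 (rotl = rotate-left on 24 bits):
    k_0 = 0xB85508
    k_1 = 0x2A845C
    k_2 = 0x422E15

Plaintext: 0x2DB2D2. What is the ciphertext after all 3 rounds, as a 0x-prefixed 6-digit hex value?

s_0 = plaintext = 0x2DB2D2
s_1 = Round(s_0, k_0) = 0x0A51C0
s_2 = Round(s_1, k_1) = 0x639AAB
s_3 = Round(s_2, k_2) = 0xEF1157

0xEF1157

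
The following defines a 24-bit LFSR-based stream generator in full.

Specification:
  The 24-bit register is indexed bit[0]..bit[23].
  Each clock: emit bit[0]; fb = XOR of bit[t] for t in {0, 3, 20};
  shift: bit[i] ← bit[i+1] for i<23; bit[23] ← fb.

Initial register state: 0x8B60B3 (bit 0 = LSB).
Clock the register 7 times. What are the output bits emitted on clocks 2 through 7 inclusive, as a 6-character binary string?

100110

reg_0 = 0x8B60B3
clock 1: out=1, reg = 0xC5B059
clock 2: out=1, reg = 0x62D82C
clock 3: out=0, reg = 0xB16C16
clock 4: out=0, reg = 0xD8B60B
clock 5: out=1, reg = 0xEC5B05
clock 6: out=1, reg = 0xF62D82
clock 7: out=0, reg = 0xFB16C1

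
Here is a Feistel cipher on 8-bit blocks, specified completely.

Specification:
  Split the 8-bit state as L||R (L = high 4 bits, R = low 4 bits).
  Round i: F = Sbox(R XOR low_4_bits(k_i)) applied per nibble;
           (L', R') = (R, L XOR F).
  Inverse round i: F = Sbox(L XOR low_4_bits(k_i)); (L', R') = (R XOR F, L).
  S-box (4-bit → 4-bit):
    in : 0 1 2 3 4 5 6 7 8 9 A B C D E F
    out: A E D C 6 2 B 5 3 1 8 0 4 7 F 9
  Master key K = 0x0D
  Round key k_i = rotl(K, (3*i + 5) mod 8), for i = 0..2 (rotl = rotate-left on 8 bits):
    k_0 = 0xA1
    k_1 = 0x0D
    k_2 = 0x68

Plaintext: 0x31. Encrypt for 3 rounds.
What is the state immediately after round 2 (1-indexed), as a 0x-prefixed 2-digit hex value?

0x97

s_0 = plaintext = 0x31
s_1 = Round(s_0, k_0) = 0x19
s_2 = Round(s_1, k_1) = 0x97
s_3 = Round(s_2, k_2) = 0x70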